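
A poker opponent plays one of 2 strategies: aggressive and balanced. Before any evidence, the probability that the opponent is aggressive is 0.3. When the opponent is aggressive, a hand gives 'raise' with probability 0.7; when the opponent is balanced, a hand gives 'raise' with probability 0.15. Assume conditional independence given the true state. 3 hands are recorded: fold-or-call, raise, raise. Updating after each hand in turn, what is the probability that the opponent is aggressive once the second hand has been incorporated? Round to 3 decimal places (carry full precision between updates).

After 'fold-or-call': P(aggressive) = 0.3·0.3000 / (0.3·0.3000 + 0.85·0.7000) ≈ 0.1314
After 'raise': P(aggressive) = 0.7·0.1314 / (0.7·0.1314 + 0.15·0.8686) ≈ 0.4138

0.414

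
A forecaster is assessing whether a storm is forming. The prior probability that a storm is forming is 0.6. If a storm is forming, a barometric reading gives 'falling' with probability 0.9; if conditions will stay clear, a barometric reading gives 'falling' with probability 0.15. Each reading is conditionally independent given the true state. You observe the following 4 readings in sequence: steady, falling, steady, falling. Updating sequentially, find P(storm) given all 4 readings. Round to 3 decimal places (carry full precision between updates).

0.428

Each posterior becomes the prior for the next update.
After 'steady': P(storm) = 0.1·0.6000 / (0.1·0.6000 + 0.85·0.4000) ≈ 0.1500
After 'falling': P(storm) = 0.9·0.1500 / (0.9·0.1500 + 0.15·0.8500) ≈ 0.5143
After 'steady': P(storm) = 0.1·0.5143 / (0.1·0.5143 + 0.85·0.4857) ≈ 0.1108
After 'falling': P(storm) = 0.9·0.1108 / (0.9·0.1108 + 0.15·0.8892) ≈ 0.4277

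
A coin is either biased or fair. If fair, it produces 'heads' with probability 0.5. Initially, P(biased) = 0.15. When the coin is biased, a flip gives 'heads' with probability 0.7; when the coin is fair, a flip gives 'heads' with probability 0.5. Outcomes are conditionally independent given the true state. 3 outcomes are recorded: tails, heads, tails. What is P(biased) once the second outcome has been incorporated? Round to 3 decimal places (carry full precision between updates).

0.129

After 'tails': P(biased) = 0.3·0.1500 / (0.3·0.1500 + 0.5·0.8500) ≈ 0.0957
After 'heads': P(biased) = 0.7·0.0957 / (0.7·0.0957 + 0.5·0.9043) ≈ 0.1291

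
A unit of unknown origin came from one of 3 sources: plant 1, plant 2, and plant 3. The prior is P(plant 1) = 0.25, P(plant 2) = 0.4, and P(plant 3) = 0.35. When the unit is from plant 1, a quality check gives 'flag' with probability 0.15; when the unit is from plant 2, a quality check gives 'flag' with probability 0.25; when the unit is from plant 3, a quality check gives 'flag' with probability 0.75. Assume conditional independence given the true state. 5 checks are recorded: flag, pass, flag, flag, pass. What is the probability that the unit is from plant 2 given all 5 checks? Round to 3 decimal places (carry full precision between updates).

After 'flag': normaliser = 0.15·0.2500 + 0.25·0.4000 + 0.75·0.3500; P(plant 1) ≈ 0.0938, P(plant 2) ≈ 0.2500, P(plant 3) ≈ 0.6562
After 'pass': normaliser = 0.85·0.0938 + 0.75·0.2500 + 0.25·0.6562; P(plant 1) ≈ 0.1848, P(plant 2) ≈ 0.4348, P(plant 3) ≈ 0.3804
After 'flag': normaliser = 0.15·0.1848 + 0.25·0.4348 + 0.75·0.3804; P(plant 1) ≈ 0.0657, P(plant 2) ≈ 0.2577, P(plant 3) ≈ 0.6765
After 'flag': normaliser = 0.15·0.0657 + 0.25·0.2577 + 0.75·0.6765; P(plant 1) ≈ 0.0169, P(plant 2) ≈ 0.1108, P(plant 3) ≈ 0.8723
After 'pass': normaliser = 0.85·0.0169 + 0.75·0.1108 + 0.25·0.8723; P(plant 1) ≈ 0.0457, P(plant 2) ≈ 0.2633, P(plant 3) ≈ 0.6911

0.263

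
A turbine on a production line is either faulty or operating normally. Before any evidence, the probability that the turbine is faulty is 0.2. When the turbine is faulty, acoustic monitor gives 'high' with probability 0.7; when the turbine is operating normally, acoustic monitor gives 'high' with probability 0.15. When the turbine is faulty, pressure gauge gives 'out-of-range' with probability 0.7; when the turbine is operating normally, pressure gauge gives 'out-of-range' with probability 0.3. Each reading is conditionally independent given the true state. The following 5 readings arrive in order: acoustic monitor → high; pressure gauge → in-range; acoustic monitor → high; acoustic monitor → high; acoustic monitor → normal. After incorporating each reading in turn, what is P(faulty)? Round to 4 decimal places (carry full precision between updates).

0.7935

After acoustic monitor='high': P(faulty) = 0.7·0.2000 / (0.7·0.2000 + 0.15·0.8000) ≈ 0.5385
After pressure gauge='in-range': P(faulty) = 0.3·0.5385 / (0.3·0.5385 + 0.7·0.4615) ≈ 0.3333
After acoustic monitor='high': P(faulty) = 0.7·0.3333 / (0.7·0.3333 + 0.15·0.6667) ≈ 0.7000
After acoustic monitor='high': P(faulty) = 0.7·0.7000 / (0.7·0.7000 + 0.15·0.3000) ≈ 0.9159
After acoustic monitor='normal': P(faulty) = 0.3·0.9159 / (0.3·0.9159 + 0.85·0.0841) ≈ 0.7935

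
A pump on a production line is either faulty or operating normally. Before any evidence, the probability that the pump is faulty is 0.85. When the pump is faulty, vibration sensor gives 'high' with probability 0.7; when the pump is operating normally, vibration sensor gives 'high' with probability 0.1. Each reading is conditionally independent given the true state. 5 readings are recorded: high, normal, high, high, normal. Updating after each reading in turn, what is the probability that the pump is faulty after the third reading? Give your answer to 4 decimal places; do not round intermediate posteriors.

0.9893

After 'high': P(faulty) = 0.7·0.8500 / (0.7·0.8500 + 0.1·0.1500) ≈ 0.9754
After 'normal': P(faulty) = 0.3·0.9754 / (0.3·0.9754 + 0.9·0.0246) ≈ 0.9297
After 'high': P(faulty) = 0.7·0.9297 / (0.7·0.9297 + 0.1·0.0703) ≈ 0.9893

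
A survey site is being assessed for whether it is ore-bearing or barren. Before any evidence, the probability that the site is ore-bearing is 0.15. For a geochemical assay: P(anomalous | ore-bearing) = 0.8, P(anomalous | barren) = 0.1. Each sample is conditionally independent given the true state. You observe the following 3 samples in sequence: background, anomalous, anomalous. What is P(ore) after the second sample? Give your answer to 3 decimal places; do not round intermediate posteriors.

0.239

After 'background': P(ore) = 0.2·0.1500 / (0.2·0.1500 + 0.9·0.8500) ≈ 0.0377
After 'anomalous': P(ore) = 0.8·0.0377 / (0.8·0.0377 + 0.1·0.9623) ≈ 0.2388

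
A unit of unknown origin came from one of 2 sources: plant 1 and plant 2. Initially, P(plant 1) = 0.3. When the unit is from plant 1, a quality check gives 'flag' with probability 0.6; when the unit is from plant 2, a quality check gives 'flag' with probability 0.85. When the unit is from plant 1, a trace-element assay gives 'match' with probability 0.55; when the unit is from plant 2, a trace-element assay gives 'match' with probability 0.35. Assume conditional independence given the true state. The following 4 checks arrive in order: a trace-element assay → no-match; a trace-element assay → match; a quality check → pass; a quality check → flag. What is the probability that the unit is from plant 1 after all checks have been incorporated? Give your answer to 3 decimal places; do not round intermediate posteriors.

After a trace-element assay='no-match': P(plant 1) = 0.45·0.3000 / (0.45·0.3000 + 0.65·0.7000) ≈ 0.2288
After a trace-element assay='match': P(plant 1) = 0.55·0.2288 / (0.55·0.2288 + 0.35·0.7712) ≈ 0.3180
After a quality check='pass': P(plant 1) = 0.4·0.3180 / (0.4·0.3180 + 0.15·0.6820) ≈ 0.5542
After a quality check='flag': P(plant 1) = 0.6·0.5542 / (0.6·0.5542 + 0.85·0.4458) ≈ 0.4674

0.467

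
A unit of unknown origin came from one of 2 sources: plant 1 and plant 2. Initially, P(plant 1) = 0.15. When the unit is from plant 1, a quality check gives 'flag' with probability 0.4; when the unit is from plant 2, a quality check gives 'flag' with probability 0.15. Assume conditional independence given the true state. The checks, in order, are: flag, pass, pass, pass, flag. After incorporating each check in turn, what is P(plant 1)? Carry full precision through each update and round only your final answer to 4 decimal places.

0.3062

Apply Bayes' rule sequentially, carrying P(plant 1) forward.
After 'flag': P(plant 1) = 0.4·0.1500 / (0.4·0.1500 + 0.15·0.8500) ≈ 0.3200
After 'pass': P(plant 1) = 0.6·0.3200 / (0.6·0.3200 + 0.85·0.6800) ≈ 0.2494
After 'pass': P(plant 1) = 0.6·0.2494 / (0.6·0.2494 + 0.85·0.7506) ≈ 0.1899
After 'pass': P(plant 1) = 0.6·0.1899 / (0.6·0.1899 + 0.85·0.8101) ≈ 0.1420
After 'flag': P(plant 1) = 0.4·0.1420 / (0.4·0.1420 + 0.15·0.8580) ≈ 0.3062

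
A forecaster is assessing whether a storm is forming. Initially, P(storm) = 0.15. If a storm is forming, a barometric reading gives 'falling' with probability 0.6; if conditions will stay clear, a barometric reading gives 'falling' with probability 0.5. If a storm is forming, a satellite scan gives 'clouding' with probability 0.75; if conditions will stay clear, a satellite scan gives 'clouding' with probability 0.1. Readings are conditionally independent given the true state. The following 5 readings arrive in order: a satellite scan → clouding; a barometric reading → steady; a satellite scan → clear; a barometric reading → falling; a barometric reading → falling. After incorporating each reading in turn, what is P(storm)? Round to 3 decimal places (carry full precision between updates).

After a satellite scan='clouding': P(storm) = 0.75·0.1500 / (0.75·0.1500 + 0.1·0.8500) ≈ 0.5696
After a barometric reading='steady': P(storm) = 0.4·0.5696 / (0.4·0.5696 + 0.5·0.4304) ≈ 0.5143
After a satellite scan='clear': P(storm) = 0.25·0.5143 / (0.25·0.5143 + 0.9·0.4857) ≈ 0.2273
After a barometric reading='falling': P(storm) = 0.6·0.2273 / (0.6·0.2273 + 0.5·0.7727) ≈ 0.2609
After a barometric reading='falling': P(storm) = 0.6·0.2609 / (0.6·0.2609 + 0.5·0.7391) ≈ 0.2975

0.298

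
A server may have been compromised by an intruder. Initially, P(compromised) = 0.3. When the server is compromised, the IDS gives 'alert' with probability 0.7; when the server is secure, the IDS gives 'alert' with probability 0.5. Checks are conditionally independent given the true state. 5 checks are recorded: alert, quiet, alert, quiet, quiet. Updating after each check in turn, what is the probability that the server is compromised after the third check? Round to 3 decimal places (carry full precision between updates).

After 'alert': P(compromised) = 0.7·0.3000 / (0.7·0.3000 + 0.5·0.7000) ≈ 0.3750
After 'quiet': P(compromised) = 0.3·0.3750 / (0.3·0.3750 + 0.5·0.6250) ≈ 0.2647
After 'alert': P(compromised) = 0.7·0.2647 / (0.7·0.2647 + 0.5·0.7353) ≈ 0.3351

0.335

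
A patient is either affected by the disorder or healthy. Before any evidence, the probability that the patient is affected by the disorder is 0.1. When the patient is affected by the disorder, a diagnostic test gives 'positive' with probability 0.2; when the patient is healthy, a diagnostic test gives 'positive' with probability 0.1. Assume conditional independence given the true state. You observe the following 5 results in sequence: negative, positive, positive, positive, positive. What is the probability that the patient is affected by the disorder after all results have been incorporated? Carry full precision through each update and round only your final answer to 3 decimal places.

0.612

After 'negative': P(affected) = 0.8·0.1000 / (0.8·0.1000 + 0.9·0.9000) ≈ 0.0899
After 'positive': P(affected) = 0.2·0.0899 / (0.2·0.0899 + 0.1·0.9101) ≈ 0.1649
After 'positive': P(affected) = 0.2·0.1649 / (0.2·0.1649 + 0.1·0.8351) ≈ 0.2832
After 'positive': P(affected) = 0.2·0.2832 / (0.2·0.2832 + 0.1·0.7168) ≈ 0.4414
After 'positive': P(affected) = 0.2·0.4414 / (0.2·0.4414 + 0.1·0.5586) ≈ 0.6124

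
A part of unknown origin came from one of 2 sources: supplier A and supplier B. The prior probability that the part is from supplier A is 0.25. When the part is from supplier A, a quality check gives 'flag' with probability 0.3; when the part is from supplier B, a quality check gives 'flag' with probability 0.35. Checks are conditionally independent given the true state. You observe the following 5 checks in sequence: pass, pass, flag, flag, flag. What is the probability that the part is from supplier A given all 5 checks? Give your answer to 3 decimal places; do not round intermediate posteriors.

0.196

After 'pass': P(supplier A) = 0.7·0.2500 / (0.7·0.2500 + 0.65·0.7500) ≈ 0.2642
After 'pass': P(supplier A) = 0.7·0.2642 / (0.7·0.2642 + 0.65·0.7358) ≈ 0.2788
After 'flag': P(supplier A) = 0.3·0.2788 / (0.3·0.2788 + 0.35·0.7212) ≈ 0.2489
After 'flag': P(supplier A) = 0.3·0.2489 / (0.3·0.2489 + 0.35·0.7511) ≈ 0.2212
After 'flag': P(supplier A) = 0.3·0.2212 / (0.3·0.2212 + 0.35·0.7788) ≈ 0.1958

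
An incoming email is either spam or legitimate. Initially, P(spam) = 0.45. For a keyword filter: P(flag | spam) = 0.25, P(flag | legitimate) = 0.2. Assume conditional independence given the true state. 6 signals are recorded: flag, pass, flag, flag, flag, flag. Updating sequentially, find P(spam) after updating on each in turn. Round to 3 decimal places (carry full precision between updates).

0.701

After 'flag': P(spam) = 0.25·0.4500 / (0.25·0.4500 + 0.2·0.5500) ≈ 0.5056
After 'pass': P(spam) = 0.75·0.5056 / (0.75·0.5056 + 0.8·0.4944) ≈ 0.4895
After 'flag': P(spam) = 0.25·0.4895 / (0.25·0.4895 + 0.2·0.5105) ≈ 0.5451
After 'flag': P(spam) = 0.25·0.5451 / (0.25·0.5451 + 0.2·0.4549) ≈ 0.5997
After 'flag': P(spam) = 0.25·0.5997 / (0.25·0.5997 + 0.2·0.4003) ≈ 0.6519
After 'flag': P(spam) = 0.25·0.6519 / (0.25·0.6519 + 0.2·0.3481) ≈ 0.7007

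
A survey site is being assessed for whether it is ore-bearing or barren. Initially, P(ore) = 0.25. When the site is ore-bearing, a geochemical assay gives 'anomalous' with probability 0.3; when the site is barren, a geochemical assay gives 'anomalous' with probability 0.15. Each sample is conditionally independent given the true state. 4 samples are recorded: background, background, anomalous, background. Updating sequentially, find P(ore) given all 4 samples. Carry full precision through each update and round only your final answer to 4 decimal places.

0.2713

After 'background': P(ore) = 0.7·0.2500 / (0.7·0.2500 + 0.85·0.7500) ≈ 0.2154
After 'background': P(ore) = 0.7·0.2154 / (0.7·0.2154 + 0.85·0.7846) ≈ 0.1844
After 'anomalous': P(ore) = 0.3·0.1844 / (0.3·0.1844 + 0.15·0.8156) ≈ 0.3114
After 'background': P(ore) = 0.7·0.3114 / (0.7·0.3114 + 0.85·0.6886) ≈ 0.2713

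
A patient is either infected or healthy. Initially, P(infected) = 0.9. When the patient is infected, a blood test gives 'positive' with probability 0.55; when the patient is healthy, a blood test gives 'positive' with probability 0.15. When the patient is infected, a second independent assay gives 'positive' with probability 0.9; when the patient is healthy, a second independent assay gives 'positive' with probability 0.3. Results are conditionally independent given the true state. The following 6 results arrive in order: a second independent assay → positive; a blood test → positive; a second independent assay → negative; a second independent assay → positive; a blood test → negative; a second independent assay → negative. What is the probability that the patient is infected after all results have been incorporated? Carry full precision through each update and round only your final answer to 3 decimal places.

Each posterior becomes the prior for the next update.
After a second independent assay='positive': P(infected) = 0.9·0.9000 / (0.9·0.9000 + 0.3·0.1000) ≈ 0.9643
After a blood test='positive': P(infected) = 0.55·0.9643 / (0.55·0.9643 + 0.15·0.0357) ≈ 0.9900
After a second independent assay='negative': P(infected) = 0.1·0.9900 / (0.1·0.9900 + 0.7·0.0100) ≈ 0.9340
After a second independent assay='positive': P(infected) = 0.9·0.9340 / (0.9·0.9340 + 0.3·0.0660) ≈ 0.9770
After a blood test='negative': P(infected) = 0.45·0.9770 / (0.45·0.9770 + 0.85·0.0230) ≈ 0.9574
After a second independent assay='negative': P(infected) = 0.1·0.9574 / (0.1·0.9574 + 0.7·0.0426) ≈ 0.7624

0.762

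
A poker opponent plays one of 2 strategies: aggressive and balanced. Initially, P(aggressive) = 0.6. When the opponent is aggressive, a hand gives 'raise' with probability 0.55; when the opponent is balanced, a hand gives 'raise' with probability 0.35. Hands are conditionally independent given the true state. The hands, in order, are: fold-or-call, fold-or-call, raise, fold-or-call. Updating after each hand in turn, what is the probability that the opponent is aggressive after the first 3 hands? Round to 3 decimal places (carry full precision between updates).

0.530

Each posterior becomes the prior for the next update.
After 'fold-or-call': P(aggressive) = 0.45·0.6000 / (0.45·0.6000 + 0.65·0.4000) ≈ 0.5094
After 'fold-or-call': P(aggressive) = 0.45·0.5094 / (0.45·0.5094 + 0.65·0.4906) ≈ 0.4182
After 'raise': P(aggressive) = 0.55·0.4182 / (0.55·0.4182 + 0.35·0.5818) ≈ 0.5305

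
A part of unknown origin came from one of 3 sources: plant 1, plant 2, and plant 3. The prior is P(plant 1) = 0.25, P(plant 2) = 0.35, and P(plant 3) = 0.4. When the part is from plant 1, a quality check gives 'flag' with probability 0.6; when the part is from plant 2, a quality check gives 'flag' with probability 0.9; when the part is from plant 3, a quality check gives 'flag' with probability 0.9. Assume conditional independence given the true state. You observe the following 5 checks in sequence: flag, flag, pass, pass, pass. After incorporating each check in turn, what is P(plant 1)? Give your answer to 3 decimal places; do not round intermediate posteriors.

0.905

After 'flag': normaliser = 0.6·0.2500 + 0.9·0.3500 + 0.9·0.4000; P(plant 1) ≈ 0.1818, P(plant 2) ≈ 0.3818, P(plant 3) ≈ 0.4364
After 'flag': normaliser = 0.6·0.1818 + 0.9·0.3818 + 0.9·0.4364; P(plant 1) ≈ 0.1290, P(plant 2) ≈ 0.4065, P(plant 3) ≈ 0.4645
After 'pass': normaliser = 0.4·0.1290 + 0.1·0.4065 + 0.1·0.4645; P(plant 1) ≈ 0.3721, P(plant 2) ≈ 0.2930, P(plant 3) ≈ 0.3349
After 'pass': normaliser = 0.4·0.3721 + 0.1·0.2930 + 0.1·0.3349; P(plant 1) ≈ 0.7033, P(plant 2) ≈ 0.1385, P(plant 3) ≈ 0.1582
After 'pass': normaliser = 0.4·0.7033 + 0.1·0.1385 + 0.1·0.1582; P(plant 1) ≈ 0.9046, P(plant 2) ≈ 0.0445, P(plant 3) ≈ 0.0509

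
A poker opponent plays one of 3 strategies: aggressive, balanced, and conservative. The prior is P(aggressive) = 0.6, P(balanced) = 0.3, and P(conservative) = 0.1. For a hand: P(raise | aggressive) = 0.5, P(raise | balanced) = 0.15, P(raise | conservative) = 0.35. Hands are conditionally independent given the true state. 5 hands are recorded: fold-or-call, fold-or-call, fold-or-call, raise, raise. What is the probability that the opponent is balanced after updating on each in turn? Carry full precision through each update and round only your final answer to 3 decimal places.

0.158

Apply Bayes' rule sequentially, carrying P(balanced) forward.
After 'fold-or-call': normaliser = 0.5·0.6000 + 0.85·0.3000 + 0.65·0.1000; P(aggressive) ≈ 0.4839, P(balanced) ≈ 0.4113, P(conservative) ≈ 0.1048
After 'fold-or-call': normaliser = 0.5·0.4839 + 0.85·0.4113 + 0.65·0.1048; P(aggressive) ≈ 0.3667, P(balanced) ≈ 0.5300, P(conservative) ≈ 0.1033
After 'fold-or-call': normaliser = 0.5·0.3667 + 0.85·0.5300 + 0.65·0.1033; P(aggressive) ≈ 0.2616, P(balanced) ≈ 0.6426, P(conservative) ≈ 0.0958
After 'raise': normaliser = 0.5·0.2616 + 0.15·0.6426 + 0.35·0.0958; P(aggressive) ≈ 0.5017, P(balanced) ≈ 0.3697, P(conservative) ≈ 0.1286
After 'raise': normaliser = 0.5·0.5017 + 0.15·0.3697 + 0.35·0.1286; P(aggressive) ≈ 0.7140, P(balanced) ≈ 0.1579, P(conservative) ≈ 0.1281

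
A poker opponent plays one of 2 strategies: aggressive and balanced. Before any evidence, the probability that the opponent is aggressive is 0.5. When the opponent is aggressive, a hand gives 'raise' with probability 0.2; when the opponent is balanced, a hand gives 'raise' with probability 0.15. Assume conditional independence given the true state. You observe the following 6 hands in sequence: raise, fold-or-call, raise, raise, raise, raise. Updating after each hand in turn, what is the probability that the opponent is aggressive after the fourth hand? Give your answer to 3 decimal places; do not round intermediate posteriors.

After 'raise': P(aggressive) = 0.2·0.5000 / (0.2·0.5000 + 0.15·0.5000) ≈ 0.5714
After 'fold-or-call': P(aggressive) = 0.8·0.5714 / (0.8·0.5714 + 0.85·0.4286) ≈ 0.5565
After 'raise': P(aggressive) = 0.2·0.5565 / (0.2·0.5565 + 0.15·0.4435) ≈ 0.6259
After 'raise': P(aggressive) = 0.2·0.6259 / (0.2·0.6259 + 0.15·0.3741) ≈ 0.6905

0.690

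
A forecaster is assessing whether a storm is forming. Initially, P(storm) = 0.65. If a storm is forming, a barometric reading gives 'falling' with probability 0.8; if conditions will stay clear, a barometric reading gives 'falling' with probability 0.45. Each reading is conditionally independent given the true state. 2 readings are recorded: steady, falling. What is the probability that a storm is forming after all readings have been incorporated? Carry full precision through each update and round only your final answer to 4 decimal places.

0.5456

Apply Bayes' rule sequentially, carrying P(storm) forward.
After 'steady': P(storm) = 0.2·0.6500 / (0.2·0.6500 + 0.55·0.3500) ≈ 0.4031
After 'falling': P(storm) = 0.8·0.4031 / (0.8·0.4031 + 0.45·0.5969) ≈ 0.5456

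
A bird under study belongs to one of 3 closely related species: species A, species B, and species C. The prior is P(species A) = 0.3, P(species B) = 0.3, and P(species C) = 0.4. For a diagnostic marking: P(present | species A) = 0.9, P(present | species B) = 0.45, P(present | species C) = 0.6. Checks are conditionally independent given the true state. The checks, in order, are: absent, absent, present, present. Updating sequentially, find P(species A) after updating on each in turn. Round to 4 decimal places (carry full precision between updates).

After 'absent': normaliser = 0.1·0.3000 + 0.55·0.3000 + 0.4·0.4000; P(species A) ≈ 0.0845, P(species B) ≈ 0.4648, P(species C) ≈ 0.4507
After 'absent': normaliser = 0.1·0.0845 + 0.55·0.4648 + 0.4·0.4507; P(species A) ≈ 0.0190, P(species B) ≈ 0.5753, P(species C) ≈ 0.4057
After 'present': normaliser = 0.9·0.0190 + 0.45·0.5753 + 0.6·0.4057; P(species A) ≈ 0.0330, P(species B) ≈ 0.4984, P(species C) ≈ 0.4686
After 'present': normaliser = 0.9·0.0330 + 0.45·0.4984 + 0.6·0.4686; P(species A) ≈ 0.0554, P(species B) ≈ 0.4191, P(species C) ≈ 0.5255

0.0554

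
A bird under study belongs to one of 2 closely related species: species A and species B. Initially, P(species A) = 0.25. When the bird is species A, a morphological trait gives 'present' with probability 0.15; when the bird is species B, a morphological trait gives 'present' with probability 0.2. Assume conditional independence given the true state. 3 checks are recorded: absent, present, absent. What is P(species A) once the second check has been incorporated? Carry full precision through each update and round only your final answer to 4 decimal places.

After 'absent': P(species A) = 0.85·0.2500 / (0.85·0.2500 + 0.8·0.7500) ≈ 0.2615
After 'present': P(species A) = 0.15·0.2615 / (0.15·0.2615 + 0.2·0.7385) ≈ 0.2099

0.2099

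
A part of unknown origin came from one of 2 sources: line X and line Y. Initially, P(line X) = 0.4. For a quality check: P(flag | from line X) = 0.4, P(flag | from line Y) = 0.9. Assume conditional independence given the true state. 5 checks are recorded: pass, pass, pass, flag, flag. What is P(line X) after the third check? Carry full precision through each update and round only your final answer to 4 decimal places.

After 'pass': P(line X) = 0.6·0.4000 / (0.6·0.4000 + 0.1·0.6000) ≈ 0.8000
After 'pass': P(line X) = 0.6·0.8000 / (0.6·0.8000 + 0.1·0.2000) ≈ 0.9600
After 'pass': P(line X) = 0.6·0.9600 / (0.6·0.9600 + 0.1·0.0400) ≈ 0.9931

0.9931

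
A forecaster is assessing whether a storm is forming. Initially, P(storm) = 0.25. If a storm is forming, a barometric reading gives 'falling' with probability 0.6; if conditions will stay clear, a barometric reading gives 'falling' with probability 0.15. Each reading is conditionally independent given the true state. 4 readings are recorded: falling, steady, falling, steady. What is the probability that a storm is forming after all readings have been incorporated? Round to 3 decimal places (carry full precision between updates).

0.542

After 'falling': P(storm) = 0.6·0.2500 / (0.6·0.2500 + 0.15·0.7500) ≈ 0.5714
After 'steady': P(storm) = 0.4·0.5714 / (0.4·0.5714 + 0.85·0.4286) ≈ 0.3855
After 'falling': P(storm) = 0.6·0.3855 / (0.6·0.3855 + 0.15·0.6145) ≈ 0.7151
After 'steady': P(storm) = 0.4·0.7151 / (0.4·0.7151 + 0.85·0.2849) ≈ 0.5415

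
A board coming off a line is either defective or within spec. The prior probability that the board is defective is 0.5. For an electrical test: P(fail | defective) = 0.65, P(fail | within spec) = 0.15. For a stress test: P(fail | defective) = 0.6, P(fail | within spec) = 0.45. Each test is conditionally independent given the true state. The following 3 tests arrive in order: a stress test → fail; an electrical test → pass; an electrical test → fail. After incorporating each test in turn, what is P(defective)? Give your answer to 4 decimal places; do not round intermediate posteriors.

0.7041

After a stress test='fail': P(defective) = 0.6·0.5000 / (0.6·0.5000 + 0.45·0.5000) ≈ 0.5714
After an electrical test='pass': P(defective) = 0.35·0.5714 / (0.35·0.5714 + 0.85·0.4286) ≈ 0.3544
After an electrical test='fail': P(defective) = 0.65·0.3544 / (0.65·0.3544 + 0.15·0.6456) ≈ 0.7041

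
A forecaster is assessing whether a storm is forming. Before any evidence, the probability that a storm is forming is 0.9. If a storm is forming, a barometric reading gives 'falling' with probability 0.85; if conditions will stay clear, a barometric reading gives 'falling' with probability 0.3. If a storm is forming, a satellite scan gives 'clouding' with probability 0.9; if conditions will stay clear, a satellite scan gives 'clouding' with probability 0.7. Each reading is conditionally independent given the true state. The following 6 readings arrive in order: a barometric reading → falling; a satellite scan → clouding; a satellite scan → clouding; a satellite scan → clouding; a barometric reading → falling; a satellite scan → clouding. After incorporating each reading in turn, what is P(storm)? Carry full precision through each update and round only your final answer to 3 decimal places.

After a barometric reading='falling': P(storm) = 0.85·0.9000 / (0.85·0.9000 + 0.3·0.1000) ≈ 0.9623
After a satellite scan='clouding': P(storm) = 0.9·0.9623 / (0.9·0.9623 + 0.7·0.0377) ≈ 0.9704
After a satellite scan='clouding': P(storm) = 0.9·0.9704 / (0.9·0.9704 + 0.7·0.0296) ≈ 0.9768
After a satellite scan='clouding': P(storm) = 0.9·0.9768 / (0.9·0.9768 + 0.7·0.0232) ≈ 0.9819
After a barometric reading='falling': P(storm) = 0.85·0.9819 / (0.85·0.9819 + 0.3·0.0181) ≈ 0.9935
After a satellite scan='clouding': P(storm) = 0.9·0.9935 / (0.9·0.9935 + 0.7·0.0065) ≈ 0.9950

0.995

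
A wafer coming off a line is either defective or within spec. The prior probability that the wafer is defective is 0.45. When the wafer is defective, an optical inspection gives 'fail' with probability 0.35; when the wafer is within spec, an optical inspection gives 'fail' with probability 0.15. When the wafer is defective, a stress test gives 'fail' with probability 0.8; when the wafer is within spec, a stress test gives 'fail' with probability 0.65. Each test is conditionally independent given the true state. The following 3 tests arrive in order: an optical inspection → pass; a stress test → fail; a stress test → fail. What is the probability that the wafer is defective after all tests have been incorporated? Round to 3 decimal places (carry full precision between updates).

0.487

After an optical inspection='pass': P(defective) = 0.65·0.4500 / (0.65·0.4500 + 0.85·0.5500) ≈ 0.3849
After a stress test='fail': P(defective) = 0.8·0.3849 / (0.8·0.3849 + 0.65·0.6151) ≈ 0.4350
After a stress test='fail': P(defective) = 0.8·0.4350 / (0.8·0.4350 + 0.65·0.5650) ≈ 0.4866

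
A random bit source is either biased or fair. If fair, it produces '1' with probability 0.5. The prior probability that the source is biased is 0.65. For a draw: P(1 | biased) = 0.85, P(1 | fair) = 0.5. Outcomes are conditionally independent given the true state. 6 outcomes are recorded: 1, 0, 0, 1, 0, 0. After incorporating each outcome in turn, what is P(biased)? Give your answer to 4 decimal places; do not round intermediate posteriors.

0.0417

After '1': P(biased) = 0.85·0.6500 / (0.85·0.6500 + 0.5·0.3500) ≈ 0.7595
After '0': P(biased) = 0.15·0.7595 / (0.15·0.7595 + 0.5·0.2405) ≈ 0.4864
After '0': P(biased) = 0.15·0.4864 / (0.15·0.4864 + 0.5·0.5136) ≈ 0.2213
After '1': P(biased) = 0.85·0.2213 / (0.85·0.2213 + 0.5·0.7787) ≈ 0.3257
After '0': P(biased) = 0.15·0.3257 / (0.15·0.3257 + 0.5·0.6743) ≈ 0.1266
After '0': P(biased) = 0.15·0.1266 / (0.15·0.1266 + 0.5·0.8734) ≈ 0.0417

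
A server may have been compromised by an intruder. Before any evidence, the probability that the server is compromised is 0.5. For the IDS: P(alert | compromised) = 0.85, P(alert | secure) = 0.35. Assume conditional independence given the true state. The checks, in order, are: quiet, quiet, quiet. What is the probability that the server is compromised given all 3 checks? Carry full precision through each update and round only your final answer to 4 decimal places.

After 'quiet': P(compromised) = 0.15·0.5000 / (0.15·0.5000 + 0.65·0.5000) ≈ 0.1875
After 'quiet': P(compromised) = 0.15·0.1875 / (0.15·0.1875 + 0.65·0.8125) ≈ 0.0506
After 'quiet': P(compromised) = 0.15·0.0506 / (0.15·0.0506 + 0.65·0.9494) ≈ 0.0121

0.0121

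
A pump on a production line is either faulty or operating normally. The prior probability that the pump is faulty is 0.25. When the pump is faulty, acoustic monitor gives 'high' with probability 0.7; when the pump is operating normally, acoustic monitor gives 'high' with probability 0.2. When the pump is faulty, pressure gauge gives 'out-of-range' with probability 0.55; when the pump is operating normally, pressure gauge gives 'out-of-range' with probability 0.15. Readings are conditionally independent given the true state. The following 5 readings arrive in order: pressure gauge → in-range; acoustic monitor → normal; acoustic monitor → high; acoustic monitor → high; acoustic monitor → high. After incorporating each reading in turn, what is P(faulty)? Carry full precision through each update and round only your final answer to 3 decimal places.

0.739

After pressure gauge='in-range': P(faulty) = 0.45·0.2500 / (0.45·0.2500 + 0.85·0.7500) ≈ 0.1500
After acoustic monitor='normal': P(faulty) = 0.3·0.1500 / (0.3·0.1500 + 0.8·0.8500) ≈ 0.0621
After acoustic monitor='high': P(faulty) = 0.7·0.0621 / (0.7·0.0621 + 0.2·0.9379) ≈ 0.1881
After acoustic monitor='high': P(faulty) = 0.7·0.1881 / (0.7·0.1881 + 0.2·0.8119) ≈ 0.4477
After acoustic monitor='high': P(faulty) = 0.7·0.4477 / (0.7·0.4477 + 0.2·0.5523) ≈ 0.7394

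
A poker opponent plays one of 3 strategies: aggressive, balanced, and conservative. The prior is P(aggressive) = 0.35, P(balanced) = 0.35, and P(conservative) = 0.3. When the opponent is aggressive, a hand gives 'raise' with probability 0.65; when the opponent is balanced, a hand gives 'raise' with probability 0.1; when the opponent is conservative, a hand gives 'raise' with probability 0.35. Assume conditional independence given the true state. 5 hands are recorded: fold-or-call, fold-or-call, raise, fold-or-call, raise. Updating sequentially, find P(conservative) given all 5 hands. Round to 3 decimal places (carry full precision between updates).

0.532

After 'fold-or-call': normaliser = 0.35·0.3500 + 0.9·0.3500 + 0.65·0.3000; P(aggressive) ≈ 0.1937, P(balanced) ≈ 0.4980, P(conservative) ≈ 0.3083
After 'fold-or-call': normaliser = 0.35·0.1937 + 0.9·0.4980 + 0.65·0.3083; P(aggressive) ≈ 0.0946, P(balanced) ≈ 0.6257, P(conservative) ≈ 0.2797
After 'raise': normaliser = 0.65·0.0946 + 0.1·0.6257 + 0.35·0.2797; P(aggressive) ≈ 0.2771, P(balanced) ≈ 0.2819, P(conservative) ≈ 0.4411
After 'fold-or-call': normaliser = 0.35·0.2771 + 0.9·0.2819 + 0.65·0.4411; P(aggressive) ≈ 0.1522, P(balanced) ≈ 0.3980, P(conservative) ≈ 0.4498
After 'raise': normaliser = 0.65·0.1522 + 0.1·0.3980 + 0.35·0.4498; P(aggressive) ≈ 0.3340, P(balanced) ≈ 0.1344, P(conservative) ≈ 0.5316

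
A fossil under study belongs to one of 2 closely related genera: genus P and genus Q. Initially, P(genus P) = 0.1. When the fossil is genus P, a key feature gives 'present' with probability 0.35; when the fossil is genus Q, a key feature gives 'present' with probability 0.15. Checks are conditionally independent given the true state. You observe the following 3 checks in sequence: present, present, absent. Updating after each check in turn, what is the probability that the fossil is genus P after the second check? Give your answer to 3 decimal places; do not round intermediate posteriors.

0.377

Each posterior becomes the prior for the next update.
After 'present': P(genus P) = 0.35·0.1000 / (0.35·0.1000 + 0.15·0.9000) ≈ 0.2059
After 'present': P(genus P) = 0.35·0.2059 / (0.35·0.2059 + 0.15·0.7941) ≈ 0.3769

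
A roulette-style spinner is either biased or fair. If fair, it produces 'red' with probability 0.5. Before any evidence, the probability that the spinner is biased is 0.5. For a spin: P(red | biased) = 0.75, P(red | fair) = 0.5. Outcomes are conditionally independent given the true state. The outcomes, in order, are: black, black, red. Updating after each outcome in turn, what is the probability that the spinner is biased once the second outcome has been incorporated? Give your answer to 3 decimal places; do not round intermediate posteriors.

After 'black': P(biased) = 0.25·0.5000 / (0.25·0.5000 + 0.5·0.5000) ≈ 0.3333
After 'black': P(biased) = 0.25·0.3333 / (0.25·0.3333 + 0.5·0.6667) ≈ 0.2000

0.200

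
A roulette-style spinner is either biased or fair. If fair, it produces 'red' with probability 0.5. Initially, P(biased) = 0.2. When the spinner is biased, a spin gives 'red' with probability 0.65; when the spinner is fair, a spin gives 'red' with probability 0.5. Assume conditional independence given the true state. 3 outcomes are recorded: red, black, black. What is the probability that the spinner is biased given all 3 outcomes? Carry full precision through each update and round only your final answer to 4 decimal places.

After 'red': P(biased) = 0.65·0.2000 / (0.65·0.2000 + 0.5·0.8000) ≈ 0.2453
After 'black': P(biased) = 0.35·0.2453 / (0.35·0.2453 + 0.5·0.7547) ≈ 0.1853
After 'black': P(biased) = 0.35·0.1853 / (0.35·0.1853 + 0.5·0.8147) ≈ 0.1374

0.1374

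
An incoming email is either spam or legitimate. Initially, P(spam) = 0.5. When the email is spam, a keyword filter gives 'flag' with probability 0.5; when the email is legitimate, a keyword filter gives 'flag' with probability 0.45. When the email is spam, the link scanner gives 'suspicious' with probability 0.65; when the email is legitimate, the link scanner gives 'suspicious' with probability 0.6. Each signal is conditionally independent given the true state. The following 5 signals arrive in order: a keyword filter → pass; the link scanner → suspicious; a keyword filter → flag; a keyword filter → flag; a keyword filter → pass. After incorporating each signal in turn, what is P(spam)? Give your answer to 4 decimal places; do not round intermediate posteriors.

Apply Bayes' rule sequentially, carrying P(spam) forward.
After a keyword filter='pass': P(spam) = 0.5·0.5000 / (0.5·0.5000 + 0.55·0.5000) ≈ 0.4762
After the link scanner='suspicious': P(spam) = 0.65·0.4762 / (0.65·0.4762 + 0.6·0.5238) ≈ 0.4962
After a keyword filter='flag': P(spam) = 0.5·0.4962 / (0.5·0.4962 + 0.45·0.5038) ≈ 0.5225
After a keyword filter='flag': P(spam) = 0.5·0.5225 / (0.5·0.5225 + 0.45·0.4775) ≈ 0.5487
After a keyword filter='pass': P(spam) = 0.5·0.5487 / (0.5·0.5487 + 0.55·0.4513) ≈ 0.5250

0.5250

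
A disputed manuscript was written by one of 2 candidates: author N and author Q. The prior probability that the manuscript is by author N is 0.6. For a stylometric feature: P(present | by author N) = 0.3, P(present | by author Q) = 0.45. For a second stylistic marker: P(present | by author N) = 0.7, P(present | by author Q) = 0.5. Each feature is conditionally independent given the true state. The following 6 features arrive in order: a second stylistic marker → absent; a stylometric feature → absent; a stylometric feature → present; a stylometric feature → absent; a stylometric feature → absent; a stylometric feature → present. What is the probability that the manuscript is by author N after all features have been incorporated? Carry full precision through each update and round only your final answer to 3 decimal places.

0.452

After a second stylistic marker='absent': P(author N) = 0.3·0.6000 / (0.3·0.6000 + 0.5·0.4000) ≈ 0.4737
After a stylometric feature='absent': P(author N) = 0.7·0.4737 / (0.7·0.4737 + 0.55·0.5263) ≈ 0.5339
After a stylometric feature='present': P(author N) = 0.3·0.5339 / (0.3·0.5339 + 0.45·0.4661) ≈ 0.4330
After a stylometric feature='absent': P(author N) = 0.7·0.4330 / (0.7·0.4330 + 0.55·0.5670) ≈ 0.4929
After a stylometric feature='absent': P(author N) = 0.7·0.4929 / (0.7·0.4929 + 0.55·0.5071) ≈ 0.5530
After a stylometric feature='present': P(author N) = 0.3·0.5530 / (0.3·0.5530 + 0.45·0.4470) ≈ 0.4519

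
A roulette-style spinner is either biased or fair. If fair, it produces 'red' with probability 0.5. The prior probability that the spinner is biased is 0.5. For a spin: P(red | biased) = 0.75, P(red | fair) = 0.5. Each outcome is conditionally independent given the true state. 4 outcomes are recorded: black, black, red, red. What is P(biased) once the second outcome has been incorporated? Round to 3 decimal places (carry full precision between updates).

0.200

After 'black': P(biased) = 0.25·0.5000 / (0.25·0.5000 + 0.5·0.5000) ≈ 0.3333
After 'black': P(biased) = 0.25·0.3333 / (0.25·0.3333 + 0.5·0.6667) ≈ 0.2000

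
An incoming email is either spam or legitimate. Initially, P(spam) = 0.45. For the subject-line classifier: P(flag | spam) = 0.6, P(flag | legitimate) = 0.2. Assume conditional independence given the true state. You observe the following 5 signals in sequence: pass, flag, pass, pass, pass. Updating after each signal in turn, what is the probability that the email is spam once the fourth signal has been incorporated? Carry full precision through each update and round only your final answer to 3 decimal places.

After 'pass': P(spam) = 0.4·0.4500 / (0.4·0.4500 + 0.8·0.5500) ≈ 0.2903
After 'flag': P(spam) = 0.6·0.2903 / (0.6·0.2903 + 0.2·0.7097) ≈ 0.5510
After 'pass': P(spam) = 0.4·0.5510 / (0.4·0.5510 + 0.8·0.4490) ≈ 0.3803
After 'pass': P(spam) = 0.4·0.3803 / (0.4·0.3803 + 0.8·0.6197) ≈ 0.2348

0.235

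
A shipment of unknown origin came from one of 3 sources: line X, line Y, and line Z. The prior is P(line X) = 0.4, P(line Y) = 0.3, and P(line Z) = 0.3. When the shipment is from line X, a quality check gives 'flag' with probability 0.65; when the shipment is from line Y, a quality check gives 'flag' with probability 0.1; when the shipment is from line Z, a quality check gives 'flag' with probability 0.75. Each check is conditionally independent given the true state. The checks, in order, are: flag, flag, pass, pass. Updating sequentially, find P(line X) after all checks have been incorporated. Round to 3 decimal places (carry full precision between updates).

0.615

After 'flag': normaliser = 0.65·0.4000 + 0.1·0.3000 + 0.75·0.3000; P(line X) ≈ 0.5049, P(line Y) ≈ 0.0583, P(line Z) ≈ 0.4369
After 'flag': normaliser = 0.65·0.5049 + 0.1·0.0583 + 0.75·0.4369; P(line X) ≈ 0.4960, P(line Y) ≈ 0.0088, P(line Z) ≈ 0.4952
After 'pass': normaliser = 0.35·0.4960 + 0.9·0.0088 + 0.25·0.4952; P(line X) ≈ 0.5685, P(line Y) ≈ 0.0260, P(line Z) ≈ 0.4055
After 'pass': normaliser = 0.35·0.5685 + 0.9·0.0260 + 0.25·0.4055; P(line X) ≈ 0.6147, P(line Y) ≈ 0.0722, P(line Z) ≈ 0.3132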